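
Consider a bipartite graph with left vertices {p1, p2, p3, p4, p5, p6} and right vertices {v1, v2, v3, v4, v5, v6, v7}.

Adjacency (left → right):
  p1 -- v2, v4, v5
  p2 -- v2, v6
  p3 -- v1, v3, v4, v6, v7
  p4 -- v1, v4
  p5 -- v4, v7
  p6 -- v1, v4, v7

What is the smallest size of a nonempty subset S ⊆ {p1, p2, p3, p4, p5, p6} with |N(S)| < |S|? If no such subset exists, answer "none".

A matching saturating every left vertex exists, for instance p1→v2, p2→v6, p3→v3, p4→v1, p5→v4, p6→v7.
By Hall's marriage theorem, this means |N(S)| ≥ |S| for every subset S, so no violating subset exists.

none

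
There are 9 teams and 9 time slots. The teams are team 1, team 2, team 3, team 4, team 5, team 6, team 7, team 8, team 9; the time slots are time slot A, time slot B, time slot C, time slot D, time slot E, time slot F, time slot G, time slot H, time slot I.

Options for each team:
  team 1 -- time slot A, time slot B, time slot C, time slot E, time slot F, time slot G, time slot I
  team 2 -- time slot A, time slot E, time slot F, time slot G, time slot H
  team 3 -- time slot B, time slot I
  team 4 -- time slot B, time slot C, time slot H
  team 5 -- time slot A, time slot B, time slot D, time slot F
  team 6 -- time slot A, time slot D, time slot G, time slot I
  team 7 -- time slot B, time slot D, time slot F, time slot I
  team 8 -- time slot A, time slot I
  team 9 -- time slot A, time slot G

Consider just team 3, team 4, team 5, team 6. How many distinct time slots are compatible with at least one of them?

The union of neighbours of {team 3, team 4, team 5, team 6} is {time slot A, time slot B, time slot C, time slot D, time slot F, time slot G, time slot H, time slot I}, which has 8 elements.
Since |N(S)| = 8 ≥ |S| = 4, Hall's condition holds for this subset.

8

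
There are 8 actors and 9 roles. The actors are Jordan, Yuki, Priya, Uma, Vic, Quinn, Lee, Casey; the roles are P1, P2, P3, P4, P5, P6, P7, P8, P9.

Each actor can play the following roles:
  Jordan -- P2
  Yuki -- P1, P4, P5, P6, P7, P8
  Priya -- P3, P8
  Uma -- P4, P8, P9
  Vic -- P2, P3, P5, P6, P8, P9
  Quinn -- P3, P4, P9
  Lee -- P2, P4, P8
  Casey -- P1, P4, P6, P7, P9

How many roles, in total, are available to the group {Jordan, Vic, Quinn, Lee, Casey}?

The union of neighbours of {Jordan, Vic, Quinn, Lee, Casey} is {P1, P2, P3, P4, P5, P6, P7, P8, P9}, which has 9 elements.
Since |N(S)| = 9 ≥ |S| = 5, Hall's condition holds for this subset.

9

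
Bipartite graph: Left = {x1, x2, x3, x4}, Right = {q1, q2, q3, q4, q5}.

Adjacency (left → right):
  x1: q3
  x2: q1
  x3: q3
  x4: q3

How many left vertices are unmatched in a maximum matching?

2

For example, pair x1-q3, x2-q1.
The set {x1, x3, x4} has only 1 neighbour ({q3}), so by Hall's theorem at most 2 of the 4 left vertices can be matched.
That matches 2 of the 4, leaving 2 unmatched; no matching can do better.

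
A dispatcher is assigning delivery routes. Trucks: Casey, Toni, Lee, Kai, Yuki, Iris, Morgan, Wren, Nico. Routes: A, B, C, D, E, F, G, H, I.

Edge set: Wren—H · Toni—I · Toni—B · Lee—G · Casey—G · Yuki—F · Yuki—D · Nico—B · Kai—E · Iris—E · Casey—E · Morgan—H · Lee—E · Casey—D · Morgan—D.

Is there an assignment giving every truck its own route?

No

The set {Casey, Lee, Kai, Iris, Morgan, Wren} has only 4 neighbours ({D, E, G, H}), so by Hall's theorem at most 7 of the 9 trucks can be matched.
Hence no matching covers every truck.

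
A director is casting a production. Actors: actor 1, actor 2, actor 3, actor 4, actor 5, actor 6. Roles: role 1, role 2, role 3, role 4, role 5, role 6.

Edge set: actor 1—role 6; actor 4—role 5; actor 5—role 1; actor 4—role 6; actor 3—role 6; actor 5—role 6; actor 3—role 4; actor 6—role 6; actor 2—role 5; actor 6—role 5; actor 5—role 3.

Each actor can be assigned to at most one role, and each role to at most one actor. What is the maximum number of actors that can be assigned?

4

A valid assignment of size 4: actor 1→role 6, actor 2→role 5, actor 3→role 4, actor 5→role 3.
The set {actor 1, actor 2, actor 4, actor 6} has only 2 neighbours ({role 5, role 6}), so by Hall's theorem at most 4 of the 6 actors can be matched.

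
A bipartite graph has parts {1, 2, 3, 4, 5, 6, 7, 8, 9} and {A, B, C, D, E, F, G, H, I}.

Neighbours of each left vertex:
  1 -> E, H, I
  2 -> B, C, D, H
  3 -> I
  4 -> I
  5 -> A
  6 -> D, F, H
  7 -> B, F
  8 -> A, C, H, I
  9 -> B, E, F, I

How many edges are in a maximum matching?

One maximum matching: 1→E, 2→C, 3→I, 5→A, 6→D, 7→F, 8→H, 9→B.
The set {3, 4} has only 1 neighbour ({I}), so by Hall's theorem at most 8 of the 9 left vertices can be matched.

8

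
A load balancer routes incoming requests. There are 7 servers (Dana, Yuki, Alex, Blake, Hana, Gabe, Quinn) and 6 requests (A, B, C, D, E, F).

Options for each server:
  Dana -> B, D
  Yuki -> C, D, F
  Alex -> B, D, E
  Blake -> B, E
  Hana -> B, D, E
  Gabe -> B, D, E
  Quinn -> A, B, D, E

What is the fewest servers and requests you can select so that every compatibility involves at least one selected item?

5

{Yuki, Quinn, B, D, E} is a vertex cover of size 5: every edge has an endpoint in this set.
No smaller cover exists because Dana–D, Yuki–F, Alex–E, Blake–B, Quinn–A is a matching of size 5, and a cover must include an endpoint of each of these disjoint edges (König's theorem).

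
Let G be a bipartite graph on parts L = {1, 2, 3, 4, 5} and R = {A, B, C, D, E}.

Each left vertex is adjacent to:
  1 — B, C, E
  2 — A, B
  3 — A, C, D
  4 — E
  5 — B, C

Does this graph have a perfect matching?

One maximum matching: 1-C, 2-A, 3-D, 4-E, 5-B.
All 5 left vertices are covered.

Yes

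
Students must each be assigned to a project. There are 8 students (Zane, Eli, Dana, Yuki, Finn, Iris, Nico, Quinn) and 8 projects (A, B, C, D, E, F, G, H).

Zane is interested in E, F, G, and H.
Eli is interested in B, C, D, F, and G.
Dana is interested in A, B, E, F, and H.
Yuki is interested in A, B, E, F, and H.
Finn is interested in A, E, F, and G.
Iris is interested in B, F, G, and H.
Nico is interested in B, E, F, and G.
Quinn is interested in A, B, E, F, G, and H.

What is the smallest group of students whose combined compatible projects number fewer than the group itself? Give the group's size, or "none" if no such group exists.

Take S = {Zane, Dana, Yuki, Finn, Iris, Nico, Quinn}. Its neighbourhood is {A, B, E, F, G, H}, so |N(S)| = 6 < |S| = 7.
Every subset of size less than 7 has at least as many neighbours as members, so 7 is the minimum.

7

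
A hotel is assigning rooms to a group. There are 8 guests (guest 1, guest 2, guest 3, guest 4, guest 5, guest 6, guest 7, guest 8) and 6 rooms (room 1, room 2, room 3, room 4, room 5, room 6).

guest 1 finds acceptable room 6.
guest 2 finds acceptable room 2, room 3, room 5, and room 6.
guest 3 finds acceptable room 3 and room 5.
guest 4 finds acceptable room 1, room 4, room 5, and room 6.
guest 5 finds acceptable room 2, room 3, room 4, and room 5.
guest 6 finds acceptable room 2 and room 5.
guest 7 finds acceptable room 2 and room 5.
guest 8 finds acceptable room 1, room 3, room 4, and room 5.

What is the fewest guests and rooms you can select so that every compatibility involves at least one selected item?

A maximum matching has 6 edges (e.g. guest 1–room 6, guest 2–room 2, guest 3–room 3, guest 4–room 1, guest 5–room 4, guest 6–room 5).
By König's theorem the minimum vertex cover has the same size. One such cover is {room 1, room 2, room 3, room 4, room 5, room 6}.

6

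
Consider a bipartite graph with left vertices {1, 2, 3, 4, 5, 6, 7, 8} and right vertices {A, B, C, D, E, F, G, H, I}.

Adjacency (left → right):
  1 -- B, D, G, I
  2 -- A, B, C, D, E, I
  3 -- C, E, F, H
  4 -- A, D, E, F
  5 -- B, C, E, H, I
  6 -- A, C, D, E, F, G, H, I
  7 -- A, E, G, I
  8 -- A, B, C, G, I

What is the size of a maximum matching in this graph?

A valid assignment of size 8: 1–B, 2–E, 3–C, 4–D, 5–H, 6–A, 7–I, 8–G.
All 8 left vertices are matched, so no larger matching exists.

8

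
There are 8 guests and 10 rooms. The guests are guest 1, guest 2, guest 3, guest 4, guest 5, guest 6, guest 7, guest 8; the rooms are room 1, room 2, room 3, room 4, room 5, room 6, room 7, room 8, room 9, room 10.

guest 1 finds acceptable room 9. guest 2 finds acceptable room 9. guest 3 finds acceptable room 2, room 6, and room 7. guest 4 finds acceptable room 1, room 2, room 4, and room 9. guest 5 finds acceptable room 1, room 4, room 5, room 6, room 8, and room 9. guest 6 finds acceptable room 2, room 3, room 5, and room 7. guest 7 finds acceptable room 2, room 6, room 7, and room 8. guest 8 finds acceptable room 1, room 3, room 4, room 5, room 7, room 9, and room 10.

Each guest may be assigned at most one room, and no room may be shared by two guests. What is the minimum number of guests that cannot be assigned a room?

For example, pair guest 1–room 9, guest 3–room 6, guest 4–room 1, guest 5–room 8, guest 6–room 3, guest 7–room 7, guest 8–room 4.
The set {guest 1, guest 2} has only 1 neighbour ({room 9}), so by Hall's theorem at most 7 of the 8 guests can be matched.
That matches 7 of the 8, leaving 1 unmatched; no matching can do better.

1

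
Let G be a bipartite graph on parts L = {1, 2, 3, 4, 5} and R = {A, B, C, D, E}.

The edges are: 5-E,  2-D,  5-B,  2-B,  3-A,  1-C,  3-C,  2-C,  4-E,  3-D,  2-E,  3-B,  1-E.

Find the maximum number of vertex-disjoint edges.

5

A valid assignment of size 5: 1-C, 2-D, 3-A, 4-E, 5-B.
This saturates every left vertex, so 5 is the maximum.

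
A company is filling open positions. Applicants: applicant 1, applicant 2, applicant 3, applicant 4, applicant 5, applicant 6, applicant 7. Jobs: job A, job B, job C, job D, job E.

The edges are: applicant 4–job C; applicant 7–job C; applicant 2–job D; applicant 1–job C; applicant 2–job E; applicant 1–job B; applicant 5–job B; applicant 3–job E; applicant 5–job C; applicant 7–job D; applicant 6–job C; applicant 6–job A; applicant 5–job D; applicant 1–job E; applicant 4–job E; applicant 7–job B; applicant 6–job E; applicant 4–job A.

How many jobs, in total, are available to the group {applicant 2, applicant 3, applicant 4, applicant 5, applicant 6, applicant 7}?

The union of neighbours of {applicant 2, applicant 3, applicant 4, applicant 5, applicant 6, applicant 7} is {job A, job B, job C, job D, job E}, which has 5 elements.
Since |N(S)| = 5 < |S| = 6, Hall's condition fails for this subset.

5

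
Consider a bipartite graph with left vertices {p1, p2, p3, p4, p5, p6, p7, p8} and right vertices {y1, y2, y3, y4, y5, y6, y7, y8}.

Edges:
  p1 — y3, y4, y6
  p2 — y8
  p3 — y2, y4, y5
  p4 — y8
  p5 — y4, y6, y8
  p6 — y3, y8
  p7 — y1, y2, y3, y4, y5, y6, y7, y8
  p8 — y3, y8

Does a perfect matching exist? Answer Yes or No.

No

The set {p2, p4, p6, p8} has only 2 neighbours ({y3, y8}), so by Hall's theorem at most 6 of the 8 left vertices can be matched.
Hence no matching covers every left vertex.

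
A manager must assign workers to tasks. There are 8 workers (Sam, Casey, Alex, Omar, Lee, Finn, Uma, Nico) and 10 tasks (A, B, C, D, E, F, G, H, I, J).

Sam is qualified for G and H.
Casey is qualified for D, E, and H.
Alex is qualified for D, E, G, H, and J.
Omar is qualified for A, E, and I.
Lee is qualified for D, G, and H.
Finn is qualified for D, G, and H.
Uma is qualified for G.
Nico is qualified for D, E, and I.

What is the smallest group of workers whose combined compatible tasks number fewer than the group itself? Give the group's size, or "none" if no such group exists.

4

Take S = {Sam, Lee, Finn, Uma}. Its neighbourhood is {D, G, H}, so |N(S)| = 3 < |S| = 4.
Every subset of size less than 4 has at least as many neighbours as members, so 4 is the minimum.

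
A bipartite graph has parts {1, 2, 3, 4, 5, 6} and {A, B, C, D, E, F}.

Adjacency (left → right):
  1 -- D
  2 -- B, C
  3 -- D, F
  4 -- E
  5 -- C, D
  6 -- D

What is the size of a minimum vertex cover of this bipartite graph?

5

A maximum matching has 5 edges (e.g. 1–D, 2–B, 3–F, 4–E, 5–C).
By König's theorem the minimum vertex cover has the same size. One such cover is {2, 3, 4, 5, D}.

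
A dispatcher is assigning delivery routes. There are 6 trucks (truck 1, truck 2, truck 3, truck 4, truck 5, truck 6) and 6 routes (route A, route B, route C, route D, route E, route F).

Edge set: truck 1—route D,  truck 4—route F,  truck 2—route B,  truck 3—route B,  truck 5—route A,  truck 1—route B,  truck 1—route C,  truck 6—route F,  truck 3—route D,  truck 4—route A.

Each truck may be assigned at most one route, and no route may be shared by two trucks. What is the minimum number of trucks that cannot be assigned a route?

For example, pair truck 1→route C, truck 2→route B, truck 3→route D, truck 4→route F, truck 5→route A.
The set {truck 4, truck 5, truck 6} has only 2 neighbours ({route A, route F}), so by Hall's theorem at most 5 of the 6 trucks can be matched.
That matches 5 of the 6, leaving 1 unmatched; no matching can do better.

1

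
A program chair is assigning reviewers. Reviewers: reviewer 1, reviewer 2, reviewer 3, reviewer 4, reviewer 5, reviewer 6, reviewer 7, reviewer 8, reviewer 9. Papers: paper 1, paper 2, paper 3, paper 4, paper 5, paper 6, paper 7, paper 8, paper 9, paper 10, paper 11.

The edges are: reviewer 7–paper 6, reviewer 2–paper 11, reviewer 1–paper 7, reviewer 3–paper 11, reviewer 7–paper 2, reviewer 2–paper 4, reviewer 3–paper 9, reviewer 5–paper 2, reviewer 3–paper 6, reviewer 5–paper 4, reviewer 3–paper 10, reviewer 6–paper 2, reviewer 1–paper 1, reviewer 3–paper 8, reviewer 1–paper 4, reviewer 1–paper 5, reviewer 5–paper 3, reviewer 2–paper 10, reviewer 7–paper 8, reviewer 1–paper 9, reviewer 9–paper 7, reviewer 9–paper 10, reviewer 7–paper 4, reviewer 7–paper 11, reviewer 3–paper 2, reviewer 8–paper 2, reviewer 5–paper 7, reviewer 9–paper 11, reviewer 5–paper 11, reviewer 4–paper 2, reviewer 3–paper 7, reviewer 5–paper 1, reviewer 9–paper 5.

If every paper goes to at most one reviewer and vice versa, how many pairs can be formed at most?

One maximum matching: reviewer 1→paper 5, reviewer 2→paper 4, reviewer 3→paper 10, reviewer 4→paper 2, reviewer 5→paper 3, reviewer 7→paper 6, reviewer 9→paper 7.
The set {reviewer 4, reviewer 6, reviewer 8} has only 1 neighbour ({paper 2}), so by Hall's theorem at most 7 of the 9 reviewers can be matched.

7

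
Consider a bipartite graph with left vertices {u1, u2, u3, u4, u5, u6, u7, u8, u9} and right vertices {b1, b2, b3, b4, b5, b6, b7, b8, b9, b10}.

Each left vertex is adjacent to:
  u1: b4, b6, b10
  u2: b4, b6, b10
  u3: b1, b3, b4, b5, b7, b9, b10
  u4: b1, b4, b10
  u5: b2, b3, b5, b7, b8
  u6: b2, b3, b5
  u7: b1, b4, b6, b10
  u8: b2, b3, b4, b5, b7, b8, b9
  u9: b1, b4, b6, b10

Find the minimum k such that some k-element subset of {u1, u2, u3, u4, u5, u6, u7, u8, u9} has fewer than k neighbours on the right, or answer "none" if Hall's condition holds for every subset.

5

Take S = {u1, u2, u4, u7, u9}. Its neighbourhood is {b1, b4, b6, b10}, so |N(S)| = 4 < |S| = 5.
Every subset of size less than 5 has at least as many neighbours as members, so 5 is the minimum.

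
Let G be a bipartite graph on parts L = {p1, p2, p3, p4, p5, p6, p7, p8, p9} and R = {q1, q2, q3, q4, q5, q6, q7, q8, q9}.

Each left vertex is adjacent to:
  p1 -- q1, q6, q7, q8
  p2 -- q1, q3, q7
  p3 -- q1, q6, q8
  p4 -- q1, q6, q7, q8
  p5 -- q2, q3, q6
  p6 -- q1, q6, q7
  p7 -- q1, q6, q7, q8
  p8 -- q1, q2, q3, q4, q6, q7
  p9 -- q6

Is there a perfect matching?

No

The set {p1, p3, p4, p6, p7, p9} has only 4 neighbours ({q1, q6, q7, q8}), so by Hall's theorem at most 7 of the 9 left vertices can be matched.
Hence no matching covers every left vertex.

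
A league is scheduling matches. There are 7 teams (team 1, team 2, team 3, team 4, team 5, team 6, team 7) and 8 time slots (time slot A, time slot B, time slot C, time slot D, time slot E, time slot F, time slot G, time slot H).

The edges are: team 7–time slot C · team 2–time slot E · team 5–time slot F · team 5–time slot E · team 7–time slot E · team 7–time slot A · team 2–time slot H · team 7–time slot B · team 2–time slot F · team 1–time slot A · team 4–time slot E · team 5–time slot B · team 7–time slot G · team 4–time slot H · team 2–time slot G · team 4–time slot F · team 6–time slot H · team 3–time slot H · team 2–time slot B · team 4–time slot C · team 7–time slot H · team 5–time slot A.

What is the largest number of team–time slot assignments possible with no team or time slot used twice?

For example, pair team 1-time slot A, team 2-time slot E, team 3-time slot H, team 4-time slot F, team 5-time slot B, team 7-time slot C.
The set {team 3, team 6} has only 1 neighbour ({time slot H}), so by Hall's theorem at most 6 of the 7 teams can be matched.

6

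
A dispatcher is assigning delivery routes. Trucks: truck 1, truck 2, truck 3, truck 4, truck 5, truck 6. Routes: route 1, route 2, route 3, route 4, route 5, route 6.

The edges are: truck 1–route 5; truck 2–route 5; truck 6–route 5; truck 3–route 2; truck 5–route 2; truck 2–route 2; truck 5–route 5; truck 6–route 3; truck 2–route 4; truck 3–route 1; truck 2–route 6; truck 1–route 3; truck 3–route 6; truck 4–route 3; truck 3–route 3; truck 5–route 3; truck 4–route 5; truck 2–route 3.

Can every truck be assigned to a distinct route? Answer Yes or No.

The set {truck 1, truck 4, truck 6} has only 2 neighbours ({route 3, route 5}), so by Hall's theorem at most 5 of the 6 trucks can be matched.
Hence no matching covers every truck.

No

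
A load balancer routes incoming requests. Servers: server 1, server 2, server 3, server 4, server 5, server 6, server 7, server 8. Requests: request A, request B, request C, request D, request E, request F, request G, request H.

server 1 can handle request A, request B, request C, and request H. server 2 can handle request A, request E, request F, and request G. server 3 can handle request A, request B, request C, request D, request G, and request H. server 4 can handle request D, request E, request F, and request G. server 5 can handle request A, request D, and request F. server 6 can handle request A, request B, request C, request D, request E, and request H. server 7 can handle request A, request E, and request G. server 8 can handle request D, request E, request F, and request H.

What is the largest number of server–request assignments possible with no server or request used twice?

8

One maximum matching: server 1–request H, server 2–request E, server 3–request B, server 4–request G, server 5–request D, server 6–request C, server 7–request A, server 8–request F.
All 8 servers are matched, so no larger matching exists.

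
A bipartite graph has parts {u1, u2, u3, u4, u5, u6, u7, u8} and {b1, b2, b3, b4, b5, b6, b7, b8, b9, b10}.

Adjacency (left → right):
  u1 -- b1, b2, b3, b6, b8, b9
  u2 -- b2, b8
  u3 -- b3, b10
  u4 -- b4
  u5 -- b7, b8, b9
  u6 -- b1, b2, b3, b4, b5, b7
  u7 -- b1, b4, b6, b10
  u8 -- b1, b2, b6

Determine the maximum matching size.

For example, pair u1→b8, u2→b2, u3→b3, u4→b4, u5→b7, u6→b5, u7→b1, u8→b6.
All 8 left vertices are matched, so no larger matching exists.

8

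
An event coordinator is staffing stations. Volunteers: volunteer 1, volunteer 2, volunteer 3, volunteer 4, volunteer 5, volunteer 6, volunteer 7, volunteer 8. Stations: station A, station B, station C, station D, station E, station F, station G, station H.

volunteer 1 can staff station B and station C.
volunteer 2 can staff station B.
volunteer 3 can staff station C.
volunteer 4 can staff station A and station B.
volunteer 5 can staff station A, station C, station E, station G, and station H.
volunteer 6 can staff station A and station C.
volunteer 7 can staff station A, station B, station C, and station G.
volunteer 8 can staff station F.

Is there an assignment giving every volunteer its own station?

No

The set {volunteer 1, volunteer 2, volunteer 3, volunteer 4, volunteer 6} has only 3 neighbours ({station A, station B, station C}), so by Hall's theorem at most 6 of the 8 volunteers can be matched.
Hence no matching covers every volunteer.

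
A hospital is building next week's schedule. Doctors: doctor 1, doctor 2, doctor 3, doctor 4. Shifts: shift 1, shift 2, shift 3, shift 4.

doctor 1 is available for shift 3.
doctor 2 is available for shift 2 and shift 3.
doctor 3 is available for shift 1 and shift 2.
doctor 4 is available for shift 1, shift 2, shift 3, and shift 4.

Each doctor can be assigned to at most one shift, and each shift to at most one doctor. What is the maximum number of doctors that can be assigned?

For example, pair doctor 1–shift 3, doctor 2–shift 2, doctor 3–shift 1, doctor 4–shift 4.
This saturates every doctor, so 4 is the maximum.

4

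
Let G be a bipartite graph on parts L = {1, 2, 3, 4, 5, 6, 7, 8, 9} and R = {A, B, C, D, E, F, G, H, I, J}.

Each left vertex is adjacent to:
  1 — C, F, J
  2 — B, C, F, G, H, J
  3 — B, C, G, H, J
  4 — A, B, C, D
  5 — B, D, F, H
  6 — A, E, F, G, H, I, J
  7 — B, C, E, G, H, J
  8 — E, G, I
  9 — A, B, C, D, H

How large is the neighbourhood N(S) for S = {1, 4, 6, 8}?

10

The union of neighbours of {1, 4, 6, 8} is {A, B, C, D, E, F, G, H, I, J}, which has 10 elements.
Since |N(S)| = 10 ≥ |S| = 4, Hall's condition holds for this subset.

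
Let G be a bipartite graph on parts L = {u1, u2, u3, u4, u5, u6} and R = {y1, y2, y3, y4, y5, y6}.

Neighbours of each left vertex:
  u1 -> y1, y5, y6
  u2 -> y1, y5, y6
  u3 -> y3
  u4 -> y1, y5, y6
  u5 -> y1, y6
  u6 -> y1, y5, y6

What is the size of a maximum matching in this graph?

For example, pair u1→y5, u2→y6, u3→y3, u4→y1.
The set {u1, u2, u4, u5, u6} has only 3 neighbours ({y1, y5, y6}), so by Hall's theorem at most 4 of the 6 left vertices can be matched.

4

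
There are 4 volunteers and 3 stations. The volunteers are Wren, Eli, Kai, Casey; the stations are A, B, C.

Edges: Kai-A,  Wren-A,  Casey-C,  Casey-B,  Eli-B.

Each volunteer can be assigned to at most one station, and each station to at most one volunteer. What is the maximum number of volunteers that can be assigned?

One maximum matching: Wren-A, Eli-B, Casey-C.
The set {Wren, Kai} has only 1 neighbour ({A}), so by Hall's theorem at most 3 of the 4 volunteers can be matched.

3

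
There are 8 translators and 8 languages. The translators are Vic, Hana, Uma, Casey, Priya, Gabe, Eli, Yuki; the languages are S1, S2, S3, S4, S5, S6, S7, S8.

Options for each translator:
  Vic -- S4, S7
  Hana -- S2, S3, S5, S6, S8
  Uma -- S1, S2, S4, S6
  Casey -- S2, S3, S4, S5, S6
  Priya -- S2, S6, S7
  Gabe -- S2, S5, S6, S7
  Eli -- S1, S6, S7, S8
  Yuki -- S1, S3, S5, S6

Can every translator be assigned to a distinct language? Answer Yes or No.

Yes

For example, pair Vic-S7, Hana-S3, Uma-S1, Casey-S4, Priya-S2, Gabe-S5, Eli-S8, Yuki-S6.
All 8 translators are covered.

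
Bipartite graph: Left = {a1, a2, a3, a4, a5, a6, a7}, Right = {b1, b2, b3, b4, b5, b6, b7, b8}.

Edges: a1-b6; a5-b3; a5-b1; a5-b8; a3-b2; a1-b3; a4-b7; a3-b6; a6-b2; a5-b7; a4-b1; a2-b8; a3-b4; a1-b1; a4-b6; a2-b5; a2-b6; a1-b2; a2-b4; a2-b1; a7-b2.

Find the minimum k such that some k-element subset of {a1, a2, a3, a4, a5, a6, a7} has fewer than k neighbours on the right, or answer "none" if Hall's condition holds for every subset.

Take S = {a6, a7}. Its neighbourhood is {b2}, so |N(S)| = 1 < |S| = 2.
No single vertex violates Hall's condition since each has at least one neighbour, so 2 is the minimum.

2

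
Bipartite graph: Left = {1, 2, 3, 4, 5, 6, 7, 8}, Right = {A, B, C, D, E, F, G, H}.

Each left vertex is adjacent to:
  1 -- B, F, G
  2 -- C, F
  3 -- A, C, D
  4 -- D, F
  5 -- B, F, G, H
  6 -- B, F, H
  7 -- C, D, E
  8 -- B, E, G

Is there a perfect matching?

One maximum matching: 1-G, 2-C, 3-A, 4-D, 5-H, 6-F, 7-E, 8-B.
Every left vertex is matched, so this is a perfect matching.

Yes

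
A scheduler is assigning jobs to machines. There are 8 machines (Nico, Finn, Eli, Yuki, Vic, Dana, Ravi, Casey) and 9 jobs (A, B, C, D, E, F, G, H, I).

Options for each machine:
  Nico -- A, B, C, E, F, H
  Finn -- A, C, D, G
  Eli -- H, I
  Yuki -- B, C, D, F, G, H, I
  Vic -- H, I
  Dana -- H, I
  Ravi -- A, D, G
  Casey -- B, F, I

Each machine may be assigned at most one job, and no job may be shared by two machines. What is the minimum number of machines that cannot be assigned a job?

A valid assignment of size 7: Nico→A, Finn→C, Eli→I, Yuki→G, Vic→H, Ravi→D, Casey→B.
The set {Eli, Vic, Dana} has only 2 neighbours ({H, I}), so by Hall's theorem at most 7 of the 8 machines can be matched.
That matches 7 of the 8, leaving 1 unmatched; no matching can do better.

1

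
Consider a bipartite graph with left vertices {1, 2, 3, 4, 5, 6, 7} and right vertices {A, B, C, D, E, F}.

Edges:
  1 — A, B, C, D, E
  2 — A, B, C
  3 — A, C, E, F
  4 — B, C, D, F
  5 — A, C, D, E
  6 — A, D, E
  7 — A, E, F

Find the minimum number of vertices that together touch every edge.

6

The 6 edges 1–D, 2–A, 3–F, 4–B, 5–C, 6–E form a matching, so any vertex cover needs at least 6 vertices (one per matched edge).
Conversely {A, B, C, D, E, F} meets every edge and has exactly 6 vertices, so 6 is optimal.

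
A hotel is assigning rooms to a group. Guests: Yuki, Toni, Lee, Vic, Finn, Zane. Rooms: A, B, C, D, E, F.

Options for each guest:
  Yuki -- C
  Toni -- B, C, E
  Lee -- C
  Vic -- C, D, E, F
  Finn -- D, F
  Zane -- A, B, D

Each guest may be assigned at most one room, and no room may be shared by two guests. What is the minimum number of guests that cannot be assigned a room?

For example, pair Yuki–C, Toni–E, Vic–D, Finn–F, Zane–B.
The set {Yuki, Lee} has only 1 neighbour ({C}), so by Hall's theorem at most 5 of the 6 guests can be matched.
That matches 5 of the 6, leaving 1 unmatched; no matching can do better.

1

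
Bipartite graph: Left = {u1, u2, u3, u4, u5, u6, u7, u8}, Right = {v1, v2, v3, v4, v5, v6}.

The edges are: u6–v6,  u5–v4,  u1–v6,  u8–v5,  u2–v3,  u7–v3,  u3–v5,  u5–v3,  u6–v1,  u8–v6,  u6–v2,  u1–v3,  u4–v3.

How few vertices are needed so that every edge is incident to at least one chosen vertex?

A maximum matching has 5 edges (e.g. u1–v6, u2–v3, u3–v5, u5–v4, u6–v2).
By König's theorem the minimum vertex cover has the same size. One such cover is {u5, u6, v3, v5, v6}.

5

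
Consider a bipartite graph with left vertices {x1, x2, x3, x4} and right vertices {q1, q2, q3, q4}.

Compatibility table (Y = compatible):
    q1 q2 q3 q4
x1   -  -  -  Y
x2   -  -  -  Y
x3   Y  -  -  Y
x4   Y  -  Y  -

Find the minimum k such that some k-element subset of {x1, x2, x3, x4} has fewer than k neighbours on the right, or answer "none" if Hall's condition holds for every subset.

2

Take S = {x1, x2}. Its neighbourhood is {q4}, so |N(S)| = 1 < |S| = 2.
No single vertex violates Hall's condition since each has at least one neighbour, so 2 is the minimum.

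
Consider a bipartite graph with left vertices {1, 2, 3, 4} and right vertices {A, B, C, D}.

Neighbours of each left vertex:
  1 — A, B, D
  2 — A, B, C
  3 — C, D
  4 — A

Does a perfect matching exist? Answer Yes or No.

For example, pair 1–D, 2–B, 3–C, 4–A.
All 4 left vertices are covered.

Yes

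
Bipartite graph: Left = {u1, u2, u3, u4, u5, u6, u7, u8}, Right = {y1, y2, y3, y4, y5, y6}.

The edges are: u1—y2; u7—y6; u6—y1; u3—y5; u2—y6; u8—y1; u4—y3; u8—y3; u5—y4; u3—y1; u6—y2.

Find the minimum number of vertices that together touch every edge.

6

A maximum matching has 6 edges (e.g. u1–y2, u2–y6, u3–y5, u4–y3, u5–y4, u6–y1).
By König's theorem the minimum vertex cover has the same size. One such cover is {u3, u5, y1, y2, y3, y6}.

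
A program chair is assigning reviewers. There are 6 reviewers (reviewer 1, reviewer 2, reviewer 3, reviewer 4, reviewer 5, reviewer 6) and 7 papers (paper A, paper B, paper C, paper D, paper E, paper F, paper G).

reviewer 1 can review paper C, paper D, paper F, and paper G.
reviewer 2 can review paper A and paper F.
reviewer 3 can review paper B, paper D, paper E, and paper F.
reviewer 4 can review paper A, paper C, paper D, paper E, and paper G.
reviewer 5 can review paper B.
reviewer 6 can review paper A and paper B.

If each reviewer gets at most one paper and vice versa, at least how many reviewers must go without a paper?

A valid assignment of size 6: reviewer 1-paper C, reviewer 2-paper F, reviewer 3-paper D, reviewer 4-paper G, reviewer 5-paper B, reviewer 6-paper A.
All 6 reviewers are matched, so no larger matching exists.
That matches 6 of the 6, leaving 0 unmatched; no matching can do better.

0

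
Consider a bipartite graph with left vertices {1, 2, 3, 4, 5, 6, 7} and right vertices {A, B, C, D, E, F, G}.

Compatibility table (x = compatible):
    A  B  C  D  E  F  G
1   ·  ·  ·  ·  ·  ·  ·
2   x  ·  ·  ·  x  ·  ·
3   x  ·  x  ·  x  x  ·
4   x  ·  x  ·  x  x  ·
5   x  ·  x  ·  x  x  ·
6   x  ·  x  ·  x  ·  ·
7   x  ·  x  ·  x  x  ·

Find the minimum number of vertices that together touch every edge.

A maximum matching has 4 edges (e.g. 2–A, 3–F, 4–C, 5–E).
By König's theorem the minimum vertex cover has the same size. One such cover is {A, C, E, F}.

4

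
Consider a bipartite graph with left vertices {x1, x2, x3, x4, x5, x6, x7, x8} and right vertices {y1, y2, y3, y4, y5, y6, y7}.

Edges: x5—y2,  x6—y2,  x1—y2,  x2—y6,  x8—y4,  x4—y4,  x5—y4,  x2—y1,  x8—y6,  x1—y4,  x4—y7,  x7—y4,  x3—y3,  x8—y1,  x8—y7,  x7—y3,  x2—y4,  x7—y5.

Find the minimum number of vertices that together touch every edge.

The 7 edges x1–y4, x2–y6, x3–y3, x4–y7, x5–y2, x7–y5, x8–y1 form a matching, so any vertex cover needs at least 7 vertices (one per matched edge).
Conversely {x2, x3, x4, x7, x8, y2, y4} meets every edge and has exactly 7 vertices, so 7 is optimal.

7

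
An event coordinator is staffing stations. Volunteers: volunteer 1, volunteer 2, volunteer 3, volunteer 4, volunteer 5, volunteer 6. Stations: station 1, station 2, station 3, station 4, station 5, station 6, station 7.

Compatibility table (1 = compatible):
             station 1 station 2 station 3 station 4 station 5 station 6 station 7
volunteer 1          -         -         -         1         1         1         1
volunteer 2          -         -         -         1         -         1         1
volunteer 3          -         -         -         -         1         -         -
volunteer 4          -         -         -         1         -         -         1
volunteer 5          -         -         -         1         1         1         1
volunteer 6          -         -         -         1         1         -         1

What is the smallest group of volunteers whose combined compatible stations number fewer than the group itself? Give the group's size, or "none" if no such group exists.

5

Take S = {volunteer 1, volunteer 2, volunteer 3, volunteer 4, volunteer 5}. Its neighbourhood is {station 4, station 5, station 6, station 7}, so |N(S)| = 4 < |S| = 5.
Every subset of size less than 5 has at least as many neighbours as members, so 5 is the minimum.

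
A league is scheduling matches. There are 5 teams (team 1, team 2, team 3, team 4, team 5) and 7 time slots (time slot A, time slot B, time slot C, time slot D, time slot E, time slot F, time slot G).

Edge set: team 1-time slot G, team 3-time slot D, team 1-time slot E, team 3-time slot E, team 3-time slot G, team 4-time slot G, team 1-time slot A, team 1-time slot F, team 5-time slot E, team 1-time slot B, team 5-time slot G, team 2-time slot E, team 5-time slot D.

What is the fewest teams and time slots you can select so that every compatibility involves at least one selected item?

4

A maximum matching has 4 edges (e.g. team 1–time slot B, team 2–time slot E, team 3–time slot D, team 4–time slot G).
By König's theorem the minimum vertex cover has the same size. One such cover is {team 1, time slot D, time slot E, time slot G}.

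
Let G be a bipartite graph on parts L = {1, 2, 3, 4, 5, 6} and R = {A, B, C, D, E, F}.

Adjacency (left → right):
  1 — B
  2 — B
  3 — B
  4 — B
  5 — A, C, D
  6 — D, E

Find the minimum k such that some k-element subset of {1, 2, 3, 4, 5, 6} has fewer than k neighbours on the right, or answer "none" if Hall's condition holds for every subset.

2

Take S = {1, 2}. Its neighbourhood is {B}, so |N(S)| = 1 < |S| = 2.
No single vertex violates Hall's condition since each has at least one neighbour, so 2 is the minimum.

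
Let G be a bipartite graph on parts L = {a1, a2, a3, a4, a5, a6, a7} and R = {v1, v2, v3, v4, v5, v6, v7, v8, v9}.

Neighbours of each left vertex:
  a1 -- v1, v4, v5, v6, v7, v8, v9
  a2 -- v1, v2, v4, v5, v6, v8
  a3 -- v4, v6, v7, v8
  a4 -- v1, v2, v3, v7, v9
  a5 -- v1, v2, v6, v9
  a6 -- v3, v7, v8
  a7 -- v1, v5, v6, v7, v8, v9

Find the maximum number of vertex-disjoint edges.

7

For example, pair a1→v1, a2→v8, a3→v7, a4→v2, a5→v9, a6→v3, a7→v6.
This saturates every left vertex, so 7 is the maximum.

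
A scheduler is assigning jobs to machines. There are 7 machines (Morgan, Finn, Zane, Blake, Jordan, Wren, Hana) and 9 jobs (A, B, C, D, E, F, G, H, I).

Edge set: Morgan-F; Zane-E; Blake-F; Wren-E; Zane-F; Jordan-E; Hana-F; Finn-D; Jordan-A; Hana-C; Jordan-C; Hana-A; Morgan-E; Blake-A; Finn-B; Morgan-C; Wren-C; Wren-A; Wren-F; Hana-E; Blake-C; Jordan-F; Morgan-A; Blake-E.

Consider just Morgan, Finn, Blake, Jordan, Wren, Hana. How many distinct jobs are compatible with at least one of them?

The union of neighbours of {Morgan, Finn, Blake, Jordan, Wren, Hana} is {A, B, C, D, E, F}, which has 6 elements.
Since |N(S)| = 6 ≥ |S| = 6, Hall's condition holds for this subset.

6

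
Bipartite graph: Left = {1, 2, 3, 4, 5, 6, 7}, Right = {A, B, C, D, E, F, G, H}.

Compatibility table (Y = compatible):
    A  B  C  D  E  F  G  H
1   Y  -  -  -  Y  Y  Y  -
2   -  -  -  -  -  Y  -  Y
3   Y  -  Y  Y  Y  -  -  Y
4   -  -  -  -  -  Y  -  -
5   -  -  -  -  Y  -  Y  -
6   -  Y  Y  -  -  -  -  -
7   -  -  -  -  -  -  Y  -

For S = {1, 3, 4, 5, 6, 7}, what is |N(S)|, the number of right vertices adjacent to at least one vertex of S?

8

The union of neighbours of {1, 3, 4, 5, 6, 7} is {A, B, C, D, E, F, G, H}, which has 8 elements.
Since |N(S)| = 8 ≥ |S| = 6, Hall's condition holds for this subset.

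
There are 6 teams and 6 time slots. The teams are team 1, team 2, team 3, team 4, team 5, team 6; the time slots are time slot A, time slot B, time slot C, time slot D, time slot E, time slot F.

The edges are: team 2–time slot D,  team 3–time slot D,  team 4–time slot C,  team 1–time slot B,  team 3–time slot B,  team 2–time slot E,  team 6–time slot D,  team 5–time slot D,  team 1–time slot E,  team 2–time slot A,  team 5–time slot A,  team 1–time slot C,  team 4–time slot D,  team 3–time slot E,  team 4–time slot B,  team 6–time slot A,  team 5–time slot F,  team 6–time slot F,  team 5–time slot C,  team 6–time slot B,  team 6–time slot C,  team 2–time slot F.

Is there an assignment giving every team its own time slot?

One maximum matching: team 1–time slot B, team 2–time slot F, team 3–time slot E, team 4–time slot D, team 5–time slot A, team 6–time slot C.
All 6 teams are covered.

Yes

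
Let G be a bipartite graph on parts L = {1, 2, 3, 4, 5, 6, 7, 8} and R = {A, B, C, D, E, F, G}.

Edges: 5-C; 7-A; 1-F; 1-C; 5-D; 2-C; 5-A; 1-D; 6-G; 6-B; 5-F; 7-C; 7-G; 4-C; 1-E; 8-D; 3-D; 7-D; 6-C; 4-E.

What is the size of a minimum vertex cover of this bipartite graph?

7

A maximum matching has 7 edges (e.g. 1–F, 2–C, 3–D, 4–E, 5–A, 6–B, 7–G).
By König's theorem the minimum vertex cover has the same size. One such cover is {1, 2, 4, 5, 6, 7, D}.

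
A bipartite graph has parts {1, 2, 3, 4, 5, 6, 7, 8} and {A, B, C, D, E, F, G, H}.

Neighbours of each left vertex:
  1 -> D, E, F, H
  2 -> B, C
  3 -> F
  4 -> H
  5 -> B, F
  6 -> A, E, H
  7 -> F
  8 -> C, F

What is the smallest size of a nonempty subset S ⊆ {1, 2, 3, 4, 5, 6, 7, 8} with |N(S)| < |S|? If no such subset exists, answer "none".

2

Take S = {3, 7}. Its neighbourhood is {F}, so |N(S)| = 1 < |S| = 2.
No single vertex violates Hall's condition since each has at least one neighbour, so 2 is the minimum.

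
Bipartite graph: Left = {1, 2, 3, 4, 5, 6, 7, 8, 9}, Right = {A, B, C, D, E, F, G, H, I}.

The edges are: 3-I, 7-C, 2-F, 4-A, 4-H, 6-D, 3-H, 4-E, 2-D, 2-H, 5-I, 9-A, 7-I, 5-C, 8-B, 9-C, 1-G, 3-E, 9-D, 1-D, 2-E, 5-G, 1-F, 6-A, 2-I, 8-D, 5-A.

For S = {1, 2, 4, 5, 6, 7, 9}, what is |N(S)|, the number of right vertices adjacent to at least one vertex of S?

8

The union of neighbours of {1, 2, 4, 5, 6, 7, 9} is {A, C, D, E, F, G, H, I}, which has 8 elements.
Since |N(S)| = 8 ≥ |S| = 7, Hall's condition holds for this subset.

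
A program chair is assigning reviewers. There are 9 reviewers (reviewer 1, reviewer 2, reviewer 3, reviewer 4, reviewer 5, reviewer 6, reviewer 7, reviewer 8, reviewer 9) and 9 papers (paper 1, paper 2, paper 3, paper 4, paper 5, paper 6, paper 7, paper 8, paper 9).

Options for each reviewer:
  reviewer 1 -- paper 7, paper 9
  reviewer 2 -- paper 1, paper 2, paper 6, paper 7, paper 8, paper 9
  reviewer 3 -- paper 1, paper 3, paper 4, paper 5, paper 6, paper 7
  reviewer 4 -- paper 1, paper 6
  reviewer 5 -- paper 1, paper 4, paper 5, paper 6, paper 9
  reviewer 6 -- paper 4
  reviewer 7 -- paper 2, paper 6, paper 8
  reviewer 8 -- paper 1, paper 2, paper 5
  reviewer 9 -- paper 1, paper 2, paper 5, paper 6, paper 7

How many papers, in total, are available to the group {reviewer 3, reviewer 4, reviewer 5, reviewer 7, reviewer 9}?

9

The union of neighbours of {reviewer 3, reviewer 4, reviewer 5, reviewer 7, reviewer 9} is {paper 1, paper 2, paper 3, paper 4, paper 5, paper 6, paper 7, paper 8, paper 9}, which has 9 elements.
Since |N(S)| = 9 ≥ |S| = 5, Hall's condition holds for this subset.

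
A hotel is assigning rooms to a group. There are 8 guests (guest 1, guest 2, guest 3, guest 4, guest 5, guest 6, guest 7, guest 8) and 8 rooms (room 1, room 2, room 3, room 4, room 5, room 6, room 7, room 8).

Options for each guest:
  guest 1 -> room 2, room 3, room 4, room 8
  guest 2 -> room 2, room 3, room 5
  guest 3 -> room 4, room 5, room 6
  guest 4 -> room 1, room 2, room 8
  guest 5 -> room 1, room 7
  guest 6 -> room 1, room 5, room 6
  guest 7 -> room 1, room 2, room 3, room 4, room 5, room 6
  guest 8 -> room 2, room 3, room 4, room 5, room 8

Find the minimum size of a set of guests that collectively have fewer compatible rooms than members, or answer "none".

none

A matching saturating every guest exists, for instance guest 1→room 2, guest 2→room 3, guest 3→room 4, guest 4→room 1, guest 5→room 7, guest 6→room 6, guest 7→room 5, guest 8→room 8.
By Hall's marriage theorem, this means |N(S)| ≥ |S| for every subset S, so no violating subset exists.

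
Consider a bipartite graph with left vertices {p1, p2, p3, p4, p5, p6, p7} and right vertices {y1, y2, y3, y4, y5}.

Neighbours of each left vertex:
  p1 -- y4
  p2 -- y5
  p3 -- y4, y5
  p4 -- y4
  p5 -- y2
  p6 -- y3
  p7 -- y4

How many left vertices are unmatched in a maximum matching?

3

For example, pair p1→y4, p2→y5, p5→y2, p6→y3.
The set {p1, p2, p3, p4, p7} has only 2 neighbours ({y4, y5}), so by Hall's theorem at most 4 of the 7 left vertices can be matched.
That matches 4 of the 7, leaving 3 unmatched; no matching can do better.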